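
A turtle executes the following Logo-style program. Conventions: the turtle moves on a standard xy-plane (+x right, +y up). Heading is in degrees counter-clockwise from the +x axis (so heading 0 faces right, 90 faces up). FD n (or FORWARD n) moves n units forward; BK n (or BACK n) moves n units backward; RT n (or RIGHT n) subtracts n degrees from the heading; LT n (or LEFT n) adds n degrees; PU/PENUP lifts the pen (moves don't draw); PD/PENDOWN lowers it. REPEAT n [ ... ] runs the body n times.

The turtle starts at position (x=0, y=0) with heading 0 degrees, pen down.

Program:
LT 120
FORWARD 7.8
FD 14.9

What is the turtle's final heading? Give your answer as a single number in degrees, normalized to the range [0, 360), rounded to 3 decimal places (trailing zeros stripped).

Executing turtle program step by step:
Start: pos=(0,0), heading=0, pen down
LT 120: heading 0 -> 120
FD 7.8: (0,0) -> (-3.9,6.755) [heading=120, draw]
FD 14.9: (-3.9,6.755) -> (-11.35,19.659) [heading=120, draw]
Final: pos=(-11.35,19.659), heading=120, 2 segment(s) drawn

Answer: 120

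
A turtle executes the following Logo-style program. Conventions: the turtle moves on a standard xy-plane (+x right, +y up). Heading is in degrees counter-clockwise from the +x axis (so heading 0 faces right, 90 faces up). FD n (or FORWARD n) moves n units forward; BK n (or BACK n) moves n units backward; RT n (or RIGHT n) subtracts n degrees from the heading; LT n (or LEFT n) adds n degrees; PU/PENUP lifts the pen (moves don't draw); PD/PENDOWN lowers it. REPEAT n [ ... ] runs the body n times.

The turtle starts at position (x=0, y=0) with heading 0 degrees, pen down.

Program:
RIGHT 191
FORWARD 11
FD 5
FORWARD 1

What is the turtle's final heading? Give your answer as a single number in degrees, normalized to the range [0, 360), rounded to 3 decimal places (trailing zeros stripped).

Executing turtle program step by step:
Start: pos=(0,0), heading=0, pen down
RT 191: heading 0 -> 169
FD 11: (0,0) -> (-10.798,2.099) [heading=169, draw]
FD 5: (-10.798,2.099) -> (-15.706,3.053) [heading=169, draw]
FD 1: (-15.706,3.053) -> (-16.688,3.244) [heading=169, draw]
Final: pos=(-16.688,3.244), heading=169, 3 segment(s) drawn

Answer: 169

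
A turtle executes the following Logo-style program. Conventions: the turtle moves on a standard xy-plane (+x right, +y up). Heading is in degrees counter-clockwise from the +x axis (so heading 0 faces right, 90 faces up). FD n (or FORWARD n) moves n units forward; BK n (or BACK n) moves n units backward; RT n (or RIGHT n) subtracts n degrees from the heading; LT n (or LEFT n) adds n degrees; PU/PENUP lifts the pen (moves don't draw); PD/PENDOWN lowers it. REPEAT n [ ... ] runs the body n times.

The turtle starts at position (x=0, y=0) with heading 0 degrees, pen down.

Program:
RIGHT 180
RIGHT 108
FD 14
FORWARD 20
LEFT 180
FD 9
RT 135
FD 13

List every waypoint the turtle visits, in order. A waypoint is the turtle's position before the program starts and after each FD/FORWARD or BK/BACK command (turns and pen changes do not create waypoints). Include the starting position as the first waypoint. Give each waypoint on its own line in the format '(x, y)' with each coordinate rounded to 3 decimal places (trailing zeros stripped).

Answer: (0, 0)
(4.326, 13.315)
(10.507, 32.336)
(7.725, 23.776)
(1.824, 35.359)

Derivation:
Executing turtle program step by step:
Start: pos=(0,0), heading=0, pen down
RT 180: heading 0 -> 180
RT 108: heading 180 -> 72
FD 14: (0,0) -> (4.326,13.315) [heading=72, draw]
FD 20: (4.326,13.315) -> (10.507,32.336) [heading=72, draw]
LT 180: heading 72 -> 252
FD 9: (10.507,32.336) -> (7.725,23.776) [heading=252, draw]
RT 135: heading 252 -> 117
FD 13: (7.725,23.776) -> (1.824,35.359) [heading=117, draw]
Final: pos=(1.824,35.359), heading=117, 4 segment(s) drawn
Waypoints (5 total):
(0, 0)
(4.326, 13.315)
(10.507, 32.336)
(7.725, 23.776)
(1.824, 35.359)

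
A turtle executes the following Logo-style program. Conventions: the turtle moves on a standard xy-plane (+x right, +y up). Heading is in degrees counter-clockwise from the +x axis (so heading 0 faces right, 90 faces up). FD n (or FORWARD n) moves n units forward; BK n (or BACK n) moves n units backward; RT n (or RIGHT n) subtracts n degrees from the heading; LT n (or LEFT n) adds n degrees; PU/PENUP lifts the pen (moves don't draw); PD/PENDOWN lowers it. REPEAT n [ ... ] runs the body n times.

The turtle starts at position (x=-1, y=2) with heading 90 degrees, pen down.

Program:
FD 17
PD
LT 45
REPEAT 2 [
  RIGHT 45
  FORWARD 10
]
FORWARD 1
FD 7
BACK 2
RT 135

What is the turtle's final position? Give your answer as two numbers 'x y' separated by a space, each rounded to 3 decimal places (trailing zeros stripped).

Executing turtle program step by step:
Start: pos=(-1,2), heading=90, pen down
FD 17: (-1,2) -> (-1,19) [heading=90, draw]
PD: pen down
LT 45: heading 90 -> 135
REPEAT 2 [
  -- iteration 1/2 --
  RT 45: heading 135 -> 90
  FD 10: (-1,19) -> (-1,29) [heading=90, draw]
  -- iteration 2/2 --
  RT 45: heading 90 -> 45
  FD 10: (-1,29) -> (6.071,36.071) [heading=45, draw]
]
FD 1: (6.071,36.071) -> (6.778,36.778) [heading=45, draw]
FD 7: (6.778,36.778) -> (11.728,41.728) [heading=45, draw]
BK 2: (11.728,41.728) -> (10.314,40.314) [heading=45, draw]
RT 135: heading 45 -> 270
Final: pos=(10.314,40.314), heading=270, 6 segment(s) drawn

Answer: 10.314 40.314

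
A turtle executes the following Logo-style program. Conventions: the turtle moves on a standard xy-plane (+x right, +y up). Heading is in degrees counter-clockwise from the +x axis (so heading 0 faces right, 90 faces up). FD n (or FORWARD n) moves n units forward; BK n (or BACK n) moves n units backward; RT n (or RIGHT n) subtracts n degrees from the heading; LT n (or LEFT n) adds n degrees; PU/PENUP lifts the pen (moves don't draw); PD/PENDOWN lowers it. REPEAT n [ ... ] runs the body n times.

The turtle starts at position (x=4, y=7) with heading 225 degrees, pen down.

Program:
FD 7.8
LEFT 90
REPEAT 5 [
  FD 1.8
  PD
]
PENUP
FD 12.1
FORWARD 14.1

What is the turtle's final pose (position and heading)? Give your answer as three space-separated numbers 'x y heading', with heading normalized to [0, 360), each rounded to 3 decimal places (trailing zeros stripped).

Executing turtle program step by step:
Start: pos=(4,7), heading=225, pen down
FD 7.8: (4,7) -> (-1.515,1.485) [heading=225, draw]
LT 90: heading 225 -> 315
REPEAT 5 [
  -- iteration 1/5 --
  FD 1.8: (-1.515,1.485) -> (-0.243,0.212) [heading=315, draw]
  PD: pen down
  -- iteration 2/5 --
  FD 1.8: (-0.243,0.212) -> (1.03,-1.061) [heading=315, draw]
  PD: pen down
  -- iteration 3/5 --
  FD 1.8: (1.03,-1.061) -> (2.303,-2.334) [heading=315, draw]
  PD: pen down
  -- iteration 4/5 --
  FD 1.8: (2.303,-2.334) -> (3.576,-3.607) [heading=315, draw]
  PD: pen down
  -- iteration 5/5 --
  FD 1.8: (3.576,-3.607) -> (4.849,-4.879) [heading=315, draw]
  PD: pen down
]
PU: pen up
FD 12.1: (4.849,-4.879) -> (13.405,-13.435) [heading=315, move]
FD 14.1: (13.405,-13.435) -> (23.375,-23.406) [heading=315, move]
Final: pos=(23.375,-23.406), heading=315, 6 segment(s) drawn

Answer: 23.375 -23.406 315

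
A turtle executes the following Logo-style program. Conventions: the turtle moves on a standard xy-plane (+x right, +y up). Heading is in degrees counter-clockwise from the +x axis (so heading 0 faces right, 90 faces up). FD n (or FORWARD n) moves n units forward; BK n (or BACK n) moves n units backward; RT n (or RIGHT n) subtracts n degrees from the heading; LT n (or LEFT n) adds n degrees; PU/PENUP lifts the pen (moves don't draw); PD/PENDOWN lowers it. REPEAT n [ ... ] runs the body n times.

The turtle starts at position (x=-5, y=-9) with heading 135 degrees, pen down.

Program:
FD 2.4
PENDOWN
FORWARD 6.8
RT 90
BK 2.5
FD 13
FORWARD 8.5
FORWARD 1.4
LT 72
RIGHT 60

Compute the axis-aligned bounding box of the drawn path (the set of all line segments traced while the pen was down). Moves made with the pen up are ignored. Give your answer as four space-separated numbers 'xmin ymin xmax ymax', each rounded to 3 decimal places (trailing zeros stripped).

Executing turtle program step by step:
Start: pos=(-5,-9), heading=135, pen down
FD 2.4: (-5,-9) -> (-6.697,-7.303) [heading=135, draw]
PD: pen down
FD 6.8: (-6.697,-7.303) -> (-11.505,-2.495) [heading=135, draw]
RT 90: heading 135 -> 45
BK 2.5: (-11.505,-2.495) -> (-13.273,-4.262) [heading=45, draw]
FD 13: (-13.273,-4.262) -> (-4.081,4.93) [heading=45, draw]
FD 8.5: (-4.081,4.93) -> (1.93,10.94) [heading=45, draw]
FD 1.4: (1.93,10.94) -> (2.92,11.93) [heading=45, draw]
LT 72: heading 45 -> 117
RT 60: heading 117 -> 57
Final: pos=(2.92,11.93), heading=57, 6 segment(s) drawn

Segment endpoints: x in {-13.273, -11.505, -6.697, -5, -4.081, 1.93, 2.92}, y in {-9, -7.303, -4.262, -2.495, 4.93, 10.94, 11.93}
xmin=-13.273, ymin=-9, xmax=2.92, ymax=11.93

Answer: -13.273 -9 2.92 11.93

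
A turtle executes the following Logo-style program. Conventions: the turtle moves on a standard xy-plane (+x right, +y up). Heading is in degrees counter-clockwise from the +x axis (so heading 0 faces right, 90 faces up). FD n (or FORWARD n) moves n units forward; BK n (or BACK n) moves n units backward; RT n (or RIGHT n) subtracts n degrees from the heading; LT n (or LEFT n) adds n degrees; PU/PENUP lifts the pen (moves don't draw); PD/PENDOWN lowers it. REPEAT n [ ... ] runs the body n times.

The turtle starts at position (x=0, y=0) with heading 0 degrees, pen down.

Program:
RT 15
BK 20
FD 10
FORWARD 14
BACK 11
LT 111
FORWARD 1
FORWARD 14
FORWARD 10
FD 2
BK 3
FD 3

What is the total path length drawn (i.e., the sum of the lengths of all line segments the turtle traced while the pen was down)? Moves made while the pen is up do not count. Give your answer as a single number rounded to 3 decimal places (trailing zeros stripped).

Answer: 88

Derivation:
Executing turtle program step by step:
Start: pos=(0,0), heading=0, pen down
RT 15: heading 0 -> 345
BK 20: (0,0) -> (-19.319,5.176) [heading=345, draw]
FD 10: (-19.319,5.176) -> (-9.659,2.588) [heading=345, draw]
FD 14: (-9.659,2.588) -> (3.864,-1.035) [heading=345, draw]
BK 11: (3.864,-1.035) -> (-6.761,1.812) [heading=345, draw]
LT 111: heading 345 -> 96
FD 1: (-6.761,1.812) -> (-6.866,2.806) [heading=96, draw]
FD 14: (-6.866,2.806) -> (-8.329,16.73) [heading=96, draw]
FD 10: (-8.329,16.73) -> (-9.375,26.675) [heading=96, draw]
FD 2: (-9.375,26.675) -> (-9.584,28.664) [heading=96, draw]
BK 3: (-9.584,28.664) -> (-9.27,25.68) [heading=96, draw]
FD 3: (-9.27,25.68) -> (-9.584,28.664) [heading=96, draw]
Final: pos=(-9.584,28.664), heading=96, 10 segment(s) drawn

Segment lengths:
  seg 1: (0,0) -> (-19.319,5.176), length = 20
  seg 2: (-19.319,5.176) -> (-9.659,2.588), length = 10
  seg 3: (-9.659,2.588) -> (3.864,-1.035), length = 14
  seg 4: (3.864,-1.035) -> (-6.761,1.812), length = 11
  seg 5: (-6.761,1.812) -> (-6.866,2.806), length = 1
  seg 6: (-6.866,2.806) -> (-8.329,16.73), length = 14
  seg 7: (-8.329,16.73) -> (-9.375,26.675), length = 10
  seg 8: (-9.375,26.675) -> (-9.584,28.664), length = 2
  seg 9: (-9.584,28.664) -> (-9.27,25.68), length = 3
  seg 10: (-9.27,25.68) -> (-9.584,28.664), length = 3
Total = 88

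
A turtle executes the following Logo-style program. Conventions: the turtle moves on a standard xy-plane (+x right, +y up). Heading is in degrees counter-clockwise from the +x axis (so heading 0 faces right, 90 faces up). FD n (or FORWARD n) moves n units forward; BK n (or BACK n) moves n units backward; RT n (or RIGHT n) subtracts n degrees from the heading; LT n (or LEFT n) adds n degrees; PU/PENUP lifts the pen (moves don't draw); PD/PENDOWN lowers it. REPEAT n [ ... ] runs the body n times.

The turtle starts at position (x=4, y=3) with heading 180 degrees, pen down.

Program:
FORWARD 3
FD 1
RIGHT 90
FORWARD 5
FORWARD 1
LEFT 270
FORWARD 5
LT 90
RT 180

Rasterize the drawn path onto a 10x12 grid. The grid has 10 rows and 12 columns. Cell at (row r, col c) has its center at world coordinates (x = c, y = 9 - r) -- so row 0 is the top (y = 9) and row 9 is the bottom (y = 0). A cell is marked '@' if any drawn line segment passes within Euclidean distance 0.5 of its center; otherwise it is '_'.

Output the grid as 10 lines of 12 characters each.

Answer: @@@@@@______
@___________
@___________
@___________
@___________
@___________
@@@@@_______
____________
____________
____________

Derivation:
Segment 0: (4,3) -> (1,3)
Segment 1: (1,3) -> (0,3)
Segment 2: (0,3) -> (0,8)
Segment 3: (0,8) -> (0,9)
Segment 4: (0,9) -> (5,9)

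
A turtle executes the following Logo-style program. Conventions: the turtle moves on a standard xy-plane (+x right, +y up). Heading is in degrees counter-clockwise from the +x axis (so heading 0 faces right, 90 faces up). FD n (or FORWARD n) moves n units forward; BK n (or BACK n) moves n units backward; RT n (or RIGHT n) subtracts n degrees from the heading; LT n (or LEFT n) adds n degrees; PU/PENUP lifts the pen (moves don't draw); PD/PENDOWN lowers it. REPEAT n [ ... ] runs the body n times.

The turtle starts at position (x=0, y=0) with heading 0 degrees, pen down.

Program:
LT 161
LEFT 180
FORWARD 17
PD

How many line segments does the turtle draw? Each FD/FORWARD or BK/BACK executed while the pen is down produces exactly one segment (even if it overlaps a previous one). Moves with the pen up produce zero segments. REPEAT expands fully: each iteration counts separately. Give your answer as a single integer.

Answer: 1

Derivation:
Executing turtle program step by step:
Start: pos=(0,0), heading=0, pen down
LT 161: heading 0 -> 161
LT 180: heading 161 -> 341
FD 17: (0,0) -> (16.074,-5.535) [heading=341, draw]
PD: pen down
Final: pos=(16.074,-5.535), heading=341, 1 segment(s) drawn
Segments drawn: 1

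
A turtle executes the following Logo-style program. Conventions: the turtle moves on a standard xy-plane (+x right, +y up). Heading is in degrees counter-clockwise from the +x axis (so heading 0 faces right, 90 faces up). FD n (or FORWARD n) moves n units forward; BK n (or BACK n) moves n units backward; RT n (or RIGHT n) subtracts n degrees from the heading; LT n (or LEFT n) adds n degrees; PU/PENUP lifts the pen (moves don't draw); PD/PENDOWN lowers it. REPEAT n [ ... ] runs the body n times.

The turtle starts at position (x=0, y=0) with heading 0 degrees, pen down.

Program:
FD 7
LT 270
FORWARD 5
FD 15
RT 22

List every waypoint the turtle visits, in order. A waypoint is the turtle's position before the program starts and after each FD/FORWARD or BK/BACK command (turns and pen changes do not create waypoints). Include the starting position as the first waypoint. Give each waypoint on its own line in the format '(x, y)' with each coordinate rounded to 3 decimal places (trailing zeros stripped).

Executing turtle program step by step:
Start: pos=(0,0), heading=0, pen down
FD 7: (0,0) -> (7,0) [heading=0, draw]
LT 270: heading 0 -> 270
FD 5: (7,0) -> (7,-5) [heading=270, draw]
FD 15: (7,-5) -> (7,-20) [heading=270, draw]
RT 22: heading 270 -> 248
Final: pos=(7,-20), heading=248, 3 segment(s) drawn
Waypoints (4 total):
(0, 0)
(7, 0)
(7, -5)
(7, -20)

Answer: (0, 0)
(7, 0)
(7, -5)
(7, -20)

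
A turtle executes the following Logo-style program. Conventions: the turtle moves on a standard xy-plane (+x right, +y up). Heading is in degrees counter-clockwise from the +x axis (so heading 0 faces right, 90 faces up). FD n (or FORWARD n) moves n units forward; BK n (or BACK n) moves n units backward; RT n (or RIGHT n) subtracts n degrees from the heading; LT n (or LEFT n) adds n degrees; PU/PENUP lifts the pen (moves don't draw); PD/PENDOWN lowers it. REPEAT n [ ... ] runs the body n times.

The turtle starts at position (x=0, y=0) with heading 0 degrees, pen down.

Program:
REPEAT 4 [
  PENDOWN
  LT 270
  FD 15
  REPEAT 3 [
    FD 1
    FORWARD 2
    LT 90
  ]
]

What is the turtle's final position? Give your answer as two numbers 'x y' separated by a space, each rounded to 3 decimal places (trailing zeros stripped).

Executing turtle program step by step:
Start: pos=(0,0), heading=0, pen down
REPEAT 4 [
  -- iteration 1/4 --
  PD: pen down
  LT 270: heading 0 -> 270
  FD 15: (0,0) -> (0,-15) [heading=270, draw]
  REPEAT 3 [
    -- iteration 1/3 --
    FD 1: (0,-15) -> (0,-16) [heading=270, draw]
    FD 2: (0,-16) -> (0,-18) [heading=270, draw]
    LT 90: heading 270 -> 0
    -- iteration 2/3 --
    FD 1: (0,-18) -> (1,-18) [heading=0, draw]
    FD 2: (1,-18) -> (3,-18) [heading=0, draw]
    LT 90: heading 0 -> 90
    -- iteration 3/3 --
    FD 1: (3,-18) -> (3,-17) [heading=90, draw]
    FD 2: (3,-17) -> (3,-15) [heading=90, draw]
    LT 90: heading 90 -> 180
  ]
  -- iteration 2/4 --
  PD: pen down
  LT 270: heading 180 -> 90
  FD 15: (3,-15) -> (3,0) [heading=90, draw]
  REPEAT 3 [
    -- iteration 1/3 --
    FD 1: (3,0) -> (3,1) [heading=90, draw]
    FD 2: (3,1) -> (3,3) [heading=90, draw]
    LT 90: heading 90 -> 180
    -- iteration 2/3 --
    FD 1: (3,3) -> (2,3) [heading=180, draw]
    FD 2: (2,3) -> (0,3) [heading=180, draw]
    LT 90: heading 180 -> 270
    -- iteration 3/3 --
    FD 1: (0,3) -> (0,2) [heading=270, draw]
    FD 2: (0,2) -> (0,0) [heading=270, draw]
    LT 90: heading 270 -> 0
  ]
  -- iteration 3/4 --
  PD: pen down
  LT 270: heading 0 -> 270
  FD 15: (0,0) -> (0,-15) [heading=270, draw]
  REPEAT 3 [
    -- iteration 1/3 --
    FD 1: (0,-15) -> (0,-16) [heading=270, draw]
    FD 2: (0,-16) -> (0,-18) [heading=270, draw]
    LT 90: heading 270 -> 0
    -- iteration 2/3 --
    FD 1: (0,-18) -> (1,-18) [heading=0, draw]
    FD 2: (1,-18) -> (3,-18) [heading=0, draw]
    LT 90: heading 0 -> 90
    -- iteration 3/3 --
    FD 1: (3,-18) -> (3,-17) [heading=90, draw]
    FD 2: (3,-17) -> (3,-15) [heading=90, draw]
    LT 90: heading 90 -> 180
  ]
  -- iteration 4/4 --
  PD: pen down
  LT 270: heading 180 -> 90
  FD 15: (3,-15) -> (3,0) [heading=90, draw]
  REPEAT 3 [
    -- iteration 1/3 --
    FD 1: (3,0) -> (3,1) [heading=90, draw]
    FD 2: (3,1) -> (3,3) [heading=90, draw]
    LT 90: heading 90 -> 180
    -- iteration 2/3 --
    FD 1: (3,3) -> (2,3) [heading=180, draw]
    FD 2: (2,3) -> (0,3) [heading=180, draw]
    LT 90: heading 180 -> 270
    -- iteration 3/3 --
    FD 1: (0,3) -> (0,2) [heading=270, draw]
    FD 2: (0,2) -> (0,0) [heading=270, draw]
    LT 90: heading 270 -> 0
  ]
]
Final: pos=(0,0), heading=0, 28 segment(s) drawn

Answer: 0 0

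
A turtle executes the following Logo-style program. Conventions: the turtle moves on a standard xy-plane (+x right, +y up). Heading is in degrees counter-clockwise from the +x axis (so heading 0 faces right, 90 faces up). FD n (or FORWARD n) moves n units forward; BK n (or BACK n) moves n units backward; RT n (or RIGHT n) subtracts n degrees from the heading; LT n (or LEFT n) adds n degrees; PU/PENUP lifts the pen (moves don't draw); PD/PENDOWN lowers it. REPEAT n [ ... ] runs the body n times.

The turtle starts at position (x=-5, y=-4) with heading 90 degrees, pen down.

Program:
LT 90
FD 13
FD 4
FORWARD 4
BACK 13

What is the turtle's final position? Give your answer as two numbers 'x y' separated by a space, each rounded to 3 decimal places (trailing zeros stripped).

Answer: -13 -4

Derivation:
Executing turtle program step by step:
Start: pos=(-5,-4), heading=90, pen down
LT 90: heading 90 -> 180
FD 13: (-5,-4) -> (-18,-4) [heading=180, draw]
FD 4: (-18,-4) -> (-22,-4) [heading=180, draw]
FD 4: (-22,-4) -> (-26,-4) [heading=180, draw]
BK 13: (-26,-4) -> (-13,-4) [heading=180, draw]
Final: pos=(-13,-4), heading=180, 4 segment(s) drawn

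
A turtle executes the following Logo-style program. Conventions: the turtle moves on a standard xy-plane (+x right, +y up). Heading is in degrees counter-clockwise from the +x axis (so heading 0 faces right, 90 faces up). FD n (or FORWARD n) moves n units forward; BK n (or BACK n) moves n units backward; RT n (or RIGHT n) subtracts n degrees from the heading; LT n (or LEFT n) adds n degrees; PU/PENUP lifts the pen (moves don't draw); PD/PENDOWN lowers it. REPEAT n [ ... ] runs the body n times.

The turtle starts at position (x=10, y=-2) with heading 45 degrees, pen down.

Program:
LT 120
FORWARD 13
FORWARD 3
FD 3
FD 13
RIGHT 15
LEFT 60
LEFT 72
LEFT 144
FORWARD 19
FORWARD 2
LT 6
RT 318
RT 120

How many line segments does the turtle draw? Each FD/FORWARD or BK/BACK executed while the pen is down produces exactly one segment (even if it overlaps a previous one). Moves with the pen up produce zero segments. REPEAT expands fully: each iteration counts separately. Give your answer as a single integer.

Answer: 6

Derivation:
Executing turtle program step by step:
Start: pos=(10,-2), heading=45, pen down
LT 120: heading 45 -> 165
FD 13: (10,-2) -> (-2.557,1.365) [heading=165, draw]
FD 3: (-2.557,1.365) -> (-5.455,2.141) [heading=165, draw]
FD 3: (-5.455,2.141) -> (-8.353,2.918) [heading=165, draw]
FD 13: (-8.353,2.918) -> (-20.91,6.282) [heading=165, draw]
RT 15: heading 165 -> 150
LT 60: heading 150 -> 210
LT 72: heading 210 -> 282
LT 144: heading 282 -> 66
FD 19: (-20.91,6.282) -> (-13.182,23.64) [heading=66, draw]
FD 2: (-13.182,23.64) -> (-12.368,25.467) [heading=66, draw]
LT 6: heading 66 -> 72
RT 318: heading 72 -> 114
RT 120: heading 114 -> 354
Final: pos=(-12.368,25.467), heading=354, 6 segment(s) drawn
Segments drawn: 6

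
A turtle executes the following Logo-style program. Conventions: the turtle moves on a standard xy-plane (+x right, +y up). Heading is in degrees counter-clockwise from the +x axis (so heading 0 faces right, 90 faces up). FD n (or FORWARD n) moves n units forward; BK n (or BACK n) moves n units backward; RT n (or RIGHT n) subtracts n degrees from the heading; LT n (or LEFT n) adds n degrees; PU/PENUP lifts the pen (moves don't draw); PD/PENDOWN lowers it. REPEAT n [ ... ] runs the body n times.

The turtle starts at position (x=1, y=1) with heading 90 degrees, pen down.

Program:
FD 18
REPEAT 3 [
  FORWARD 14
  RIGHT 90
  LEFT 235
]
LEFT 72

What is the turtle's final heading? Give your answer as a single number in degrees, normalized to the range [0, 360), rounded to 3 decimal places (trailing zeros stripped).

Answer: 237

Derivation:
Executing turtle program step by step:
Start: pos=(1,1), heading=90, pen down
FD 18: (1,1) -> (1,19) [heading=90, draw]
REPEAT 3 [
  -- iteration 1/3 --
  FD 14: (1,19) -> (1,33) [heading=90, draw]
  RT 90: heading 90 -> 0
  LT 235: heading 0 -> 235
  -- iteration 2/3 --
  FD 14: (1,33) -> (-7.03,21.532) [heading=235, draw]
  RT 90: heading 235 -> 145
  LT 235: heading 145 -> 20
  -- iteration 3/3 --
  FD 14: (-7.03,21.532) -> (6.126,26.32) [heading=20, draw]
  RT 90: heading 20 -> 290
  LT 235: heading 290 -> 165
]
LT 72: heading 165 -> 237
Final: pos=(6.126,26.32), heading=237, 4 segment(s) drawn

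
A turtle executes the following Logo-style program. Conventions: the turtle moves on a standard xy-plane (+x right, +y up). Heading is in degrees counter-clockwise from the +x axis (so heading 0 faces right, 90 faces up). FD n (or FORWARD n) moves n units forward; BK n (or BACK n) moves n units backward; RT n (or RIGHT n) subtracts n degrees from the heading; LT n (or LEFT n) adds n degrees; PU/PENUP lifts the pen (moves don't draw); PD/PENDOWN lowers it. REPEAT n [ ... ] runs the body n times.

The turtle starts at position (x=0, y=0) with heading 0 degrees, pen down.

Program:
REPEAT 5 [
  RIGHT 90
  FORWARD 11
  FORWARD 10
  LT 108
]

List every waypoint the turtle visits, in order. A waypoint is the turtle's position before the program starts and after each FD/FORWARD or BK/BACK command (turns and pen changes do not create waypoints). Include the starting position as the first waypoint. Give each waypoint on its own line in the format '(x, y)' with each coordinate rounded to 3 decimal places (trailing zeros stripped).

Answer: (0, 0)
(0, -11)
(0, -21)
(3.399, -31.462)
(6.489, -40.972)
(12.955, -49.871)
(18.833, -57.962)
(27.732, -64.427)
(35.822, -70.305)
(46.284, -73.704)
(55.794, -76.794)

Derivation:
Executing turtle program step by step:
Start: pos=(0,0), heading=0, pen down
REPEAT 5 [
  -- iteration 1/5 --
  RT 90: heading 0 -> 270
  FD 11: (0,0) -> (0,-11) [heading=270, draw]
  FD 10: (0,-11) -> (0,-21) [heading=270, draw]
  LT 108: heading 270 -> 18
  -- iteration 2/5 --
  RT 90: heading 18 -> 288
  FD 11: (0,-21) -> (3.399,-31.462) [heading=288, draw]
  FD 10: (3.399,-31.462) -> (6.489,-40.972) [heading=288, draw]
  LT 108: heading 288 -> 36
  -- iteration 3/5 --
  RT 90: heading 36 -> 306
  FD 11: (6.489,-40.972) -> (12.955,-49.871) [heading=306, draw]
  FD 10: (12.955,-49.871) -> (18.833,-57.962) [heading=306, draw]
  LT 108: heading 306 -> 54
  -- iteration 4/5 --
  RT 90: heading 54 -> 324
  FD 11: (18.833,-57.962) -> (27.732,-64.427) [heading=324, draw]
  FD 10: (27.732,-64.427) -> (35.822,-70.305) [heading=324, draw]
  LT 108: heading 324 -> 72
  -- iteration 5/5 --
  RT 90: heading 72 -> 342
  FD 11: (35.822,-70.305) -> (46.284,-73.704) [heading=342, draw]
  FD 10: (46.284,-73.704) -> (55.794,-76.794) [heading=342, draw]
  LT 108: heading 342 -> 90
]
Final: pos=(55.794,-76.794), heading=90, 10 segment(s) drawn
Waypoints (11 total):
(0, 0)
(0, -11)
(0, -21)
(3.399, -31.462)
(6.489, -40.972)
(12.955, -49.871)
(18.833, -57.962)
(27.732, -64.427)
(35.822, -70.305)
(46.284, -73.704)
(55.794, -76.794)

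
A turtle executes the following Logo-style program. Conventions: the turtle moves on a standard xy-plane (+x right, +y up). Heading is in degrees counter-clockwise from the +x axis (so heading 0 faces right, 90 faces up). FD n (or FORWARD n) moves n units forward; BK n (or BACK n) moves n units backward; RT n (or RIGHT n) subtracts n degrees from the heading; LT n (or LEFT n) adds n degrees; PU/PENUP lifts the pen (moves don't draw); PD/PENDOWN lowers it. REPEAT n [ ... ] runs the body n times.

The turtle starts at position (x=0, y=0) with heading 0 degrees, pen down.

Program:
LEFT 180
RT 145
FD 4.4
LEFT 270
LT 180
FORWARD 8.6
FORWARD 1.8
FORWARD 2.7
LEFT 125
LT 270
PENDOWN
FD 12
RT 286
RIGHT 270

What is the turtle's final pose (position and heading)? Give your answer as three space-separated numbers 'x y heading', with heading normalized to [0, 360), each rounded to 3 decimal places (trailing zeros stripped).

Executing turtle program step by step:
Start: pos=(0,0), heading=0, pen down
LT 180: heading 0 -> 180
RT 145: heading 180 -> 35
FD 4.4: (0,0) -> (3.604,2.524) [heading=35, draw]
LT 270: heading 35 -> 305
LT 180: heading 305 -> 125
FD 8.6: (3.604,2.524) -> (-1.328,9.568) [heading=125, draw]
FD 1.8: (-1.328,9.568) -> (-2.361,11.043) [heading=125, draw]
FD 2.7: (-2.361,11.043) -> (-3.91,13.255) [heading=125, draw]
LT 125: heading 125 -> 250
LT 270: heading 250 -> 160
PD: pen down
FD 12: (-3.91,13.255) -> (-15.186,17.359) [heading=160, draw]
RT 286: heading 160 -> 234
RT 270: heading 234 -> 324
Final: pos=(-15.186,17.359), heading=324, 5 segment(s) drawn

Answer: -15.186 17.359 324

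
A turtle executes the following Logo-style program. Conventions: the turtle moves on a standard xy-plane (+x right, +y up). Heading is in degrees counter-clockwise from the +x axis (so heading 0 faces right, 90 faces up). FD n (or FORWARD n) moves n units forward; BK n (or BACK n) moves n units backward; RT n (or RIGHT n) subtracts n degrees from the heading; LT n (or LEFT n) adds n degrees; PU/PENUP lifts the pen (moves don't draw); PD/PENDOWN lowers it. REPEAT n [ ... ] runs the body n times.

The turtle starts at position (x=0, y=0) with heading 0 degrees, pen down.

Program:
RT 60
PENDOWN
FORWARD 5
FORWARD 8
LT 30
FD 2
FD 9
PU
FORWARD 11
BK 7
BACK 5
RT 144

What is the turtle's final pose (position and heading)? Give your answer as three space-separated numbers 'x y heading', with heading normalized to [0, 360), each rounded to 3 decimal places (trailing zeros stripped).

Executing turtle program step by step:
Start: pos=(0,0), heading=0, pen down
RT 60: heading 0 -> 300
PD: pen down
FD 5: (0,0) -> (2.5,-4.33) [heading=300, draw]
FD 8: (2.5,-4.33) -> (6.5,-11.258) [heading=300, draw]
LT 30: heading 300 -> 330
FD 2: (6.5,-11.258) -> (8.232,-12.258) [heading=330, draw]
FD 9: (8.232,-12.258) -> (16.026,-16.758) [heading=330, draw]
PU: pen up
FD 11: (16.026,-16.758) -> (25.553,-22.258) [heading=330, move]
BK 7: (25.553,-22.258) -> (19.49,-18.758) [heading=330, move]
BK 5: (19.49,-18.758) -> (15.16,-16.258) [heading=330, move]
RT 144: heading 330 -> 186
Final: pos=(15.16,-16.258), heading=186, 4 segment(s) drawn

Answer: 15.16 -16.258 186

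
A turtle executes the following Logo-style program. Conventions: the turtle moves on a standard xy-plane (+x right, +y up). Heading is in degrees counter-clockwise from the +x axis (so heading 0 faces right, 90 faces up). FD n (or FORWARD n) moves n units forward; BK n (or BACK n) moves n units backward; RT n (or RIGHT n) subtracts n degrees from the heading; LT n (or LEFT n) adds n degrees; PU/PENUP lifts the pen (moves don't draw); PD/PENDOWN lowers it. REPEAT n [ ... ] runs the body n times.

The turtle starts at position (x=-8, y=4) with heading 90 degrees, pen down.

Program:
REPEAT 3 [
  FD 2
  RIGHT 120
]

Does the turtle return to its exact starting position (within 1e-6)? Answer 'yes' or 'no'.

Executing turtle program step by step:
Start: pos=(-8,4), heading=90, pen down
REPEAT 3 [
  -- iteration 1/3 --
  FD 2: (-8,4) -> (-8,6) [heading=90, draw]
  RT 120: heading 90 -> 330
  -- iteration 2/3 --
  FD 2: (-8,6) -> (-6.268,5) [heading=330, draw]
  RT 120: heading 330 -> 210
  -- iteration 3/3 --
  FD 2: (-6.268,5) -> (-8,4) [heading=210, draw]
  RT 120: heading 210 -> 90
]
Final: pos=(-8,4), heading=90, 3 segment(s) drawn

Start position: (-8, 4)
Final position: (-8, 4)
Distance = 0; < 1e-6 -> CLOSED

Answer: yes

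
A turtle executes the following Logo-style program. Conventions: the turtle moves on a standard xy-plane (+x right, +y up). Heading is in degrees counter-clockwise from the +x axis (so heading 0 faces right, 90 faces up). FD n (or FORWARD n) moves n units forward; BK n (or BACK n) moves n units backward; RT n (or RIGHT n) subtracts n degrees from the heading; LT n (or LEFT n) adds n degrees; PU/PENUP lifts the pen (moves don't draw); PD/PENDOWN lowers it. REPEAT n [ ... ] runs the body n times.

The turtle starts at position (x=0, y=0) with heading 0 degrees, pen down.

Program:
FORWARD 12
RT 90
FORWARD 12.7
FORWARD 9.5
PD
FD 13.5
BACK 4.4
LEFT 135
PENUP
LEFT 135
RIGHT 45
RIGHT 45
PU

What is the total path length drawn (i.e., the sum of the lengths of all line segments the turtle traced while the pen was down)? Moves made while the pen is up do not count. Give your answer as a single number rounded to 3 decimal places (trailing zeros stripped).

Answer: 52.1

Derivation:
Executing turtle program step by step:
Start: pos=(0,0), heading=0, pen down
FD 12: (0,0) -> (12,0) [heading=0, draw]
RT 90: heading 0 -> 270
FD 12.7: (12,0) -> (12,-12.7) [heading=270, draw]
FD 9.5: (12,-12.7) -> (12,-22.2) [heading=270, draw]
PD: pen down
FD 13.5: (12,-22.2) -> (12,-35.7) [heading=270, draw]
BK 4.4: (12,-35.7) -> (12,-31.3) [heading=270, draw]
LT 135: heading 270 -> 45
PU: pen up
LT 135: heading 45 -> 180
RT 45: heading 180 -> 135
RT 45: heading 135 -> 90
PU: pen up
Final: pos=(12,-31.3), heading=90, 5 segment(s) drawn

Segment lengths:
  seg 1: (0,0) -> (12,0), length = 12
  seg 2: (12,0) -> (12,-12.7), length = 12.7
  seg 3: (12,-12.7) -> (12,-22.2), length = 9.5
  seg 4: (12,-22.2) -> (12,-35.7), length = 13.5
  seg 5: (12,-35.7) -> (12,-31.3), length = 4.4
Total = 52.1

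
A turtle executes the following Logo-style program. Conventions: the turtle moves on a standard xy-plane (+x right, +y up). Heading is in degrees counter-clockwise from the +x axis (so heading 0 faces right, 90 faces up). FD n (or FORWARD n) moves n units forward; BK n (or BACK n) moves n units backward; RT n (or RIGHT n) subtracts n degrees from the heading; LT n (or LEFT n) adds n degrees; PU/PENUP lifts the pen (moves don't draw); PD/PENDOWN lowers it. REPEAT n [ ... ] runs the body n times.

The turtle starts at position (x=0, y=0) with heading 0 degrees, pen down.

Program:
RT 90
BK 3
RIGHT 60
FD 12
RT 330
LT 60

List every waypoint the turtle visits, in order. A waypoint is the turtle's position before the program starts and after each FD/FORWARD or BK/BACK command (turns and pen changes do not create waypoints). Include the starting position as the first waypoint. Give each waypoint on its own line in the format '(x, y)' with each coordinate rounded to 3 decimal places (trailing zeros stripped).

Answer: (0, 0)
(0, 3)
(-10.392, -3)

Derivation:
Executing turtle program step by step:
Start: pos=(0,0), heading=0, pen down
RT 90: heading 0 -> 270
BK 3: (0,0) -> (0,3) [heading=270, draw]
RT 60: heading 270 -> 210
FD 12: (0,3) -> (-10.392,-3) [heading=210, draw]
RT 330: heading 210 -> 240
LT 60: heading 240 -> 300
Final: pos=(-10.392,-3), heading=300, 2 segment(s) drawn
Waypoints (3 total):
(0, 0)
(0, 3)
(-10.392, -3)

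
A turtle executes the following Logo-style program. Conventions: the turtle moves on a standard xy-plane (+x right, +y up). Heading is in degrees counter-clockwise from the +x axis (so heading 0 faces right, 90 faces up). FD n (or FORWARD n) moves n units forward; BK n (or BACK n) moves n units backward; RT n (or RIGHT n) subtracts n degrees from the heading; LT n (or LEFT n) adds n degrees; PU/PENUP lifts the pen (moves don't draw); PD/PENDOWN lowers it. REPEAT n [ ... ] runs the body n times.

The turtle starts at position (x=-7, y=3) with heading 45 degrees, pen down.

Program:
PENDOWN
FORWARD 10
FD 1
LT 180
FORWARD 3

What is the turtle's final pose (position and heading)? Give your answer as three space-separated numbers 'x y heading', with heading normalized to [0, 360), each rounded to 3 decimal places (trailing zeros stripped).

Executing turtle program step by step:
Start: pos=(-7,3), heading=45, pen down
PD: pen down
FD 10: (-7,3) -> (0.071,10.071) [heading=45, draw]
FD 1: (0.071,10.071) -> (0.778,10.778) [heading=45, draw]
LT 180: heading 45 -> 225
FD 3: (0.778,10.778) -> (-1.343,8.657) [heading=225, draw]
Final: pos=(-1.343,8.657), heading=225, 3 segment(s) drawn

Answer: -1.343 8.657 225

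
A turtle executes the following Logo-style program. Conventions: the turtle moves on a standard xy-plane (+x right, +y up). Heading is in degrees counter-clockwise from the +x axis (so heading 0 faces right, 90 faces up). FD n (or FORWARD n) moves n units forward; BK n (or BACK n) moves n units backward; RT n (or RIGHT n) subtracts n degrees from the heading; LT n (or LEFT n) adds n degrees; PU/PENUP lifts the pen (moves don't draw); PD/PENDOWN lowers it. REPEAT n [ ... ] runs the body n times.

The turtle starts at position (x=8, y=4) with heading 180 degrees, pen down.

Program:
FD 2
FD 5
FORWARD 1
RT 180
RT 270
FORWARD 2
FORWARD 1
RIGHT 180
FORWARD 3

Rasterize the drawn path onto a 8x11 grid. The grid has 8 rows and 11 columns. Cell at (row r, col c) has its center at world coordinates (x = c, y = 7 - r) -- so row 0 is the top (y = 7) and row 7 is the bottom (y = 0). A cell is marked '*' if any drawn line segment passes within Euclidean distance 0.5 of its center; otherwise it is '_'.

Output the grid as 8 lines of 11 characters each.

Answer: *__________
*__________
*__________
*********__
___________
___________
___________
___________

Derivation:
Segment 0: (8,4) -> (6,4)
Segment 1: (6,4) -> (1,4)
Segment 2: (1,4) -> (0,4)
Segment 3: (0,4) -> (-0,6)
Segment 4: (-0,6) -> (-0,7)
Segment 5: (-0,7) -> (0,4)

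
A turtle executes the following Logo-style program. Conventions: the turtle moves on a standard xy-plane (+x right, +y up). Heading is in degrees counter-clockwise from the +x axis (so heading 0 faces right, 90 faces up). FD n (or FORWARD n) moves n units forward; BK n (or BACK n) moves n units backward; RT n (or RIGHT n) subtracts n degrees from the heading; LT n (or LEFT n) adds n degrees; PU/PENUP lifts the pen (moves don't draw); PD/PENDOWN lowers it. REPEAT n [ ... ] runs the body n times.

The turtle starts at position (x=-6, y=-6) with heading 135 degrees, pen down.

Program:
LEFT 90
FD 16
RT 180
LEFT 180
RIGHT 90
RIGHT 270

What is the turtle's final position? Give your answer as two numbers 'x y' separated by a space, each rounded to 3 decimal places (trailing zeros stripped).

Executing turtle program step by step:
Start: pos=(-6,-6), heading=135, pen down
LT 90: heading 135 -> 225
FD 16: (-6,-6) -> (-17.314,-17.314) [heading=225, draw]
RT 180: heading 225 -> 45
LT 180: heading 45 -> 225
RT 90: heading 225 -> 135
RT 270: heading 135 -> 225
Final: pos=(-17.314,-17.314), heading=225, 1 segment(s) drawn

Answer: -17.314 -17.314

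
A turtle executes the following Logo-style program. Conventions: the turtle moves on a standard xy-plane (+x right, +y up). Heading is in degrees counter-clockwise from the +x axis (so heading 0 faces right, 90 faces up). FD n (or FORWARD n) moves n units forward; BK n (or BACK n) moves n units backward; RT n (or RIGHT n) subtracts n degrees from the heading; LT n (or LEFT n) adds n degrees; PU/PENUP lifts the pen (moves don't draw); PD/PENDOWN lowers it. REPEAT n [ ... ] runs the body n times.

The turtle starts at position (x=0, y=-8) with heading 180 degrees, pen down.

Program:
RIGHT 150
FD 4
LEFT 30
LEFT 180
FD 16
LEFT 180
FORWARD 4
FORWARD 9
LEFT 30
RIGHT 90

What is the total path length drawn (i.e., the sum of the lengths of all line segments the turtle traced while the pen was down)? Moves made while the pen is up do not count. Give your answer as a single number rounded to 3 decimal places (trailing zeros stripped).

Answer: 33

Derivation:
Executing turtle program step by step:
Start: pos=(0,-8), heading=180, pen down
RT 150: heading 180 -> 30
FD 4: (0,-8) -> (3.464,-6) [heading=30, draw]
LT 30: heading 30 -> 60
LT 180: heading 60 -> 240
FD 16: (3.464,-6) -> (-4.536,-19.856) [heading=240, draw]
LT 180: heading 240 -> 60
FD 4: (-4.536,-19.856) -> (-2.536,-16.392) [heading=60, draw]
FD 9: (-2.536,-16.392) -> (1.964,-8.598) [heading=60, draw]
LT 30: heading 60 -> 90
RT 90: heading 90 -> 0
Final: pos=(1.964,-8.598), heading=0, 4 segment(s) drawn

Segment lengths:
  seg 1: (0,-8) -> (3.464,-6), length = 4
  seg 2: (3.464,-6) -> (-4.536,-19.856), length = 16
  seg 3: (-4.536,-19.856) -> (-2.536,-16.392), length = 4
  seg 4: (-2.536,-16.392) -> (1.964,-8.598), length = 9
Total = 33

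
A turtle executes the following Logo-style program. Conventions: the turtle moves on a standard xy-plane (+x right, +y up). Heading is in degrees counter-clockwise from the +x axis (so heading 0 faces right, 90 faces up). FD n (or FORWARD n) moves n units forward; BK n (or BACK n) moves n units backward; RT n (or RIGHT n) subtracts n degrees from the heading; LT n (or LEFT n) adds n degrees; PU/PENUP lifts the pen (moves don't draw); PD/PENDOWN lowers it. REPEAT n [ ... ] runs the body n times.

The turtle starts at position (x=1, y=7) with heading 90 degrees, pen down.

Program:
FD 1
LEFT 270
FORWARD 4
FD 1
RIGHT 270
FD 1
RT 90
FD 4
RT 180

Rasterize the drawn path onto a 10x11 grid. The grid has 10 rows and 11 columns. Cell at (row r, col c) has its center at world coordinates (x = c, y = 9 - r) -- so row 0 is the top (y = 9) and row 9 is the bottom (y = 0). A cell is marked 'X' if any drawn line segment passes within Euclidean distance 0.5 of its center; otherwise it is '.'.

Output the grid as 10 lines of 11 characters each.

Answer: ......XXXXX
.XXXXXX....
.X.........
...........
...........
...........
...........
...........
...........
...........

Derivation:
Segment 0: (1,7) -> (1,8)
Segment 1: (1,8) -> (5,8)
Segment 2: (5,8) -> (6,8)
Segment 3: (6,8) -> (6,9)
Segment 4: (6,9) -> (10,9)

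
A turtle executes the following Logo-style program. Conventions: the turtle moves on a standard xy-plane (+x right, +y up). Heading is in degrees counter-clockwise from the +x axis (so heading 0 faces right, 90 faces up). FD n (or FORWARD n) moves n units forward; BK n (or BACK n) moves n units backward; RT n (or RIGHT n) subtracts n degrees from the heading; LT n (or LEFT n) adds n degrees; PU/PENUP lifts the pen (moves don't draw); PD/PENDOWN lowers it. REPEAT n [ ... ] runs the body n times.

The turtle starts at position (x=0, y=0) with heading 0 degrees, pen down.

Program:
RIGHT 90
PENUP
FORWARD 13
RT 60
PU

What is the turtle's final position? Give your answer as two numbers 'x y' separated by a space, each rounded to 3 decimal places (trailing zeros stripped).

Answer: 0 -13

Derivation:
Executing turtle program step by step:
Start: pos=(0,0), heading=0, pen down
RT 90: heading 0 -> 270
PU: pen up
FD 13: (0,0) -> (0,-13) [heading=270, move]
RT 60: heading 270 -> 210
PU: pen up
Final: pos=(0,-13), heading=210, 0 segment(s) drawn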